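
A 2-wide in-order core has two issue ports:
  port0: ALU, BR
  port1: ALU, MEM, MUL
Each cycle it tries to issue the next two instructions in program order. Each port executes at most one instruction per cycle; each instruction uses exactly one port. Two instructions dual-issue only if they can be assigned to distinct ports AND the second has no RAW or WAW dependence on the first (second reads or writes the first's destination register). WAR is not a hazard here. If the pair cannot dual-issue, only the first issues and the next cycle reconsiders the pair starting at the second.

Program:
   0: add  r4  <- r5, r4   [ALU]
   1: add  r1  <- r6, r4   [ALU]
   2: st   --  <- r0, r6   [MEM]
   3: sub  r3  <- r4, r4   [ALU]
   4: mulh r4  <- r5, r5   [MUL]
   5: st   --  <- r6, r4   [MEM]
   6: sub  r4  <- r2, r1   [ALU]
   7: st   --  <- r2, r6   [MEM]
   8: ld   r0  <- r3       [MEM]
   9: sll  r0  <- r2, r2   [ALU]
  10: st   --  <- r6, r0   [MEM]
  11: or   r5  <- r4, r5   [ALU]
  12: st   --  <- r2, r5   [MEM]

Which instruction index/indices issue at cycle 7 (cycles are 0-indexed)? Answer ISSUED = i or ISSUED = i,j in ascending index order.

[0] i0  add  -- RAW r4
[1] i1,i2  add/st  -- 2-wide
[2] i3,i4  sub/mulh  -- 2-wide
[3] i5,i6  st/sub  -- 2-wide
[4] i7  st  -- no-port MEM/MEM
[5] i8  ld  -- WAW r0
[6] i9  sll  -- RAW r0
[7] i10,i11  st/or  -- 2-wide
[8] i12  st  -- tail

ISSUED = 10,11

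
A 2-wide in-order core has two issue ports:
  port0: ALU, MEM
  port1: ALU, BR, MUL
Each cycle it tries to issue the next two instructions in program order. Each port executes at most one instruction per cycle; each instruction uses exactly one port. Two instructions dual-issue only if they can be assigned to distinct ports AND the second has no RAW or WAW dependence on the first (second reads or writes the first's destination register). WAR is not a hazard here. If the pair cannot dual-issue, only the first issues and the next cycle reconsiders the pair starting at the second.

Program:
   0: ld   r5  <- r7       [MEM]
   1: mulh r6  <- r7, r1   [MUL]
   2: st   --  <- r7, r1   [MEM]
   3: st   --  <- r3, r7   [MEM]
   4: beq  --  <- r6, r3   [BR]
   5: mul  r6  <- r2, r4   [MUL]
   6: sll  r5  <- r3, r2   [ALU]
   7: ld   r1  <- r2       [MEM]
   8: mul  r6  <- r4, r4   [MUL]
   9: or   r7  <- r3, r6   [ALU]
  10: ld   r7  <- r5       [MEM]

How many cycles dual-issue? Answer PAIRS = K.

PAIRS = 4

c0: i0+i1 ld.MEM+mulh.MUL  2-wide
c1: i2 st.MEM  no-port MEM/MEM
c2: i3+i4 st.MEM+beq.BR  2-wide
c3: i5+i6 mul.MUL+sll.ALU  2-wide
c4: i7+i8 ld.MEM+mul.MUL  2-wide
c5: i9 or.ALU  WAW r7
c6: i10 ld.MEM  tail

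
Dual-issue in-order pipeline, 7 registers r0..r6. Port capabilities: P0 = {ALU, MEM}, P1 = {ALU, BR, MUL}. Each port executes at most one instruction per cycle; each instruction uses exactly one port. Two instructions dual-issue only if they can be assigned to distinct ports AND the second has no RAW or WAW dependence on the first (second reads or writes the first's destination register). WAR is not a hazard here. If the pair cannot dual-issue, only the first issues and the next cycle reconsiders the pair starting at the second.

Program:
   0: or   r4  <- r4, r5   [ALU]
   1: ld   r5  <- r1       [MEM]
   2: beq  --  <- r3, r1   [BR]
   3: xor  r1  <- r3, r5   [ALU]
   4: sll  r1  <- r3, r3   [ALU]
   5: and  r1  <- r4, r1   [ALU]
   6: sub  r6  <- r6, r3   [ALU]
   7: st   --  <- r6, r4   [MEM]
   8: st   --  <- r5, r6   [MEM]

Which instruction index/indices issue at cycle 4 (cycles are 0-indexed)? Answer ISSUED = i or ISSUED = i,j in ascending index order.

  cy0 -> i0+i1 (or.ALU/ld.MEM) pair
  cy1 -> i2+i3 (beq.BR/xor.ALU) pair
  cy2 -> i4 (sll.ALU) RAW+WAW r1
  cy3 -> i5+i6 (and.ALU/sub.ALU) pair
  cy4 -> i7 (st.MEM) no-port MEM/MEM
  cy5 -> i8 (st.MEM) tail

ISSUED = 7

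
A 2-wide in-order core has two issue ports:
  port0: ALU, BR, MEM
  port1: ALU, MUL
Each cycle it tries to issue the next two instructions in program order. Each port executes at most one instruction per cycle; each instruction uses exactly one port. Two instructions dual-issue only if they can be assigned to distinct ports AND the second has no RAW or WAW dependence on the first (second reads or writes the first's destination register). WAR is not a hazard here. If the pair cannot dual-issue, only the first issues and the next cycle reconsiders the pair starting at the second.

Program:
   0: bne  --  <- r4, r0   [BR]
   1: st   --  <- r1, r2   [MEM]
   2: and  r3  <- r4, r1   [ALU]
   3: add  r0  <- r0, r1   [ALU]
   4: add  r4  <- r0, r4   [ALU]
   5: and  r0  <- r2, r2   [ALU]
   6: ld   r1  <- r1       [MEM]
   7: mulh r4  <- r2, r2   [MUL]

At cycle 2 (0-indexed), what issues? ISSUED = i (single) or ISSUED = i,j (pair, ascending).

ISSUED = 3

0. bne.BR @i0  | no-port BR/MEM
1. st.MEM and.ALU @i1,i2  | pair
2. add.ALU @i3  | RAW r0
3. add.ALU and.ALU @i4,i5  | pair
4. ld.MEM mulh.MUL @i6,i7  | pair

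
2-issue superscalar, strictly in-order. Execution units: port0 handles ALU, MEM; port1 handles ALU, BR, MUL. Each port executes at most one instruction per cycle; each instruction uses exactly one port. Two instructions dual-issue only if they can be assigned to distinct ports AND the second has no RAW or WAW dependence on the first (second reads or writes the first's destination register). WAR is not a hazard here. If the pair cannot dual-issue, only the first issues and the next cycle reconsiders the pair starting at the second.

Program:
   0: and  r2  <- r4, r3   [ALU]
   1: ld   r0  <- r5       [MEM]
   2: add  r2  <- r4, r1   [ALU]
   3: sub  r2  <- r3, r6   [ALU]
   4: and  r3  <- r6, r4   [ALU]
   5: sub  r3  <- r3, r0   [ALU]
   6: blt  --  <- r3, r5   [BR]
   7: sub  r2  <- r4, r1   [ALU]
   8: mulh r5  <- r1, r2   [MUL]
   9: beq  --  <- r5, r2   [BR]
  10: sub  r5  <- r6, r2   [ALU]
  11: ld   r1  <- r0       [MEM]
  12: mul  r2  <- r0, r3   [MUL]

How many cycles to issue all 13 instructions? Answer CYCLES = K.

c0: i0,i1 and/ld  2-wide
c1: i2 add  WAW r2
c2: i3,i4 sub/and  2-wide
c3: i5 sub  RAW r3
c4: i6,i7 blt/sub  2-wide
c5: i8 mulh  no-port MUL/BR
c6: i9,i10 beq/sub  2-wide
c7: i11,i12 ld/mul  2-wide

CYCLES = 8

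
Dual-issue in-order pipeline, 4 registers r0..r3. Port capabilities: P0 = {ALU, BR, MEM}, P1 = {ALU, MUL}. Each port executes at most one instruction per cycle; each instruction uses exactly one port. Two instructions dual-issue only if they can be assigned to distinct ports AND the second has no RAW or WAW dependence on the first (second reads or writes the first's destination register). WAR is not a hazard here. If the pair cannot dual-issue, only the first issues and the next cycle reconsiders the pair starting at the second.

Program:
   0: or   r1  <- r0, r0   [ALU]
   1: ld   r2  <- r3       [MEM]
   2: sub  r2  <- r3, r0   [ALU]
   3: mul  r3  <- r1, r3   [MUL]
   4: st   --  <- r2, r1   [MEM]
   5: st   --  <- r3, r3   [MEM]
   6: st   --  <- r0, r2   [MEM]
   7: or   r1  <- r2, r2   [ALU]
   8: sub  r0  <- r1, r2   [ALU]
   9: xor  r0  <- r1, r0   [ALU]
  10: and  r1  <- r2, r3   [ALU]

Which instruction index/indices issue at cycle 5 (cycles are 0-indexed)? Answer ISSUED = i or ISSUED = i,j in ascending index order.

t=0 i0,i1:or/ld ; 2-wide
t=1 i2,i3:sub/mul ; 2-wide
t=2 i4:st ; no-port MEM/MEM
t=3 i5:st ; no-port MEM/MEM
t=4 i6,i7:st/or ; 2-wide
t=5 i8:sub ; RAW+WAW r0
t=6 i9,i10:xor/and ; 2-wide

ISSUED = 8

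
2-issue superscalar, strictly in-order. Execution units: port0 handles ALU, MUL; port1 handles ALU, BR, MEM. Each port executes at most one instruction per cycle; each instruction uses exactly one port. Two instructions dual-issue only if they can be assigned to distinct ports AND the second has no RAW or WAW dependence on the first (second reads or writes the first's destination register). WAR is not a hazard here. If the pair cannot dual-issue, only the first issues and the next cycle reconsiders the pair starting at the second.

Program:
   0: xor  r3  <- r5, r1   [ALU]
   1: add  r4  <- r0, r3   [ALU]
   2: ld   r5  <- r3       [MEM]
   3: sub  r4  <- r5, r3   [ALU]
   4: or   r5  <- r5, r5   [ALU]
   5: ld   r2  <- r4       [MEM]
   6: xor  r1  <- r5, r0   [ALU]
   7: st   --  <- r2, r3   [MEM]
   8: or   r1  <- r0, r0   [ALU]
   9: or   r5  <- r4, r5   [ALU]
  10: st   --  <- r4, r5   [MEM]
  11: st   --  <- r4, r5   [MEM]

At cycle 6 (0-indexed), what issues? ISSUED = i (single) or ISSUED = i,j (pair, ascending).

ISSUED = 10

[0] i0  xor.ALU  -- RAW r3
[1] i1,i2  add.ALU ld.MEM  -- 2-wide
[2] i3,i4  sub.ALU or.ALU  -- 2-wide
[3] i5,i6  ld.MEM xor.ALU  -- 2-wide
[4] i7,i8  st.MEM or.ALU  -- 2-wide
[5] i9  or.ALU  -- RAW r5
[6] i10  st.MEM  -- no-port MEM/MEM
[7] i11  st.MEM  -- tail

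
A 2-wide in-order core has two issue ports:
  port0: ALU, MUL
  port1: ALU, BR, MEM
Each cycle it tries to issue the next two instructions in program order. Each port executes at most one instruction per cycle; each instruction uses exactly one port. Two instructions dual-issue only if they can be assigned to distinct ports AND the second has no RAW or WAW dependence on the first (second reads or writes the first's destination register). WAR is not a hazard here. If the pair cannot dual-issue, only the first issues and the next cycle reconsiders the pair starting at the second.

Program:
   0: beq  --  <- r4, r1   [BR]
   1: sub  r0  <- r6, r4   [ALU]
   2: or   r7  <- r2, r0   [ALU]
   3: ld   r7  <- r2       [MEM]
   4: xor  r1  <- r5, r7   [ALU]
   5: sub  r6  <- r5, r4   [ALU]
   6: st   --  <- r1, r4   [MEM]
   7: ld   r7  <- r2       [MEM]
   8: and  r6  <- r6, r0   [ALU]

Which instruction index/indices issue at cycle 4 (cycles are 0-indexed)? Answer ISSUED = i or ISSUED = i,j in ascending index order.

[0] i0/i1  beq sub  -- 2-wide
[1] i2  or  -- WAW r7
[2] i3  ld  -- RAW r7
[3] i4/i5  xor sub  -- 2-wide
[4] i6  st  -- no-port MEM/MEM
[5] i7/i8  ld and  -- 2-wide

ISSUED = 6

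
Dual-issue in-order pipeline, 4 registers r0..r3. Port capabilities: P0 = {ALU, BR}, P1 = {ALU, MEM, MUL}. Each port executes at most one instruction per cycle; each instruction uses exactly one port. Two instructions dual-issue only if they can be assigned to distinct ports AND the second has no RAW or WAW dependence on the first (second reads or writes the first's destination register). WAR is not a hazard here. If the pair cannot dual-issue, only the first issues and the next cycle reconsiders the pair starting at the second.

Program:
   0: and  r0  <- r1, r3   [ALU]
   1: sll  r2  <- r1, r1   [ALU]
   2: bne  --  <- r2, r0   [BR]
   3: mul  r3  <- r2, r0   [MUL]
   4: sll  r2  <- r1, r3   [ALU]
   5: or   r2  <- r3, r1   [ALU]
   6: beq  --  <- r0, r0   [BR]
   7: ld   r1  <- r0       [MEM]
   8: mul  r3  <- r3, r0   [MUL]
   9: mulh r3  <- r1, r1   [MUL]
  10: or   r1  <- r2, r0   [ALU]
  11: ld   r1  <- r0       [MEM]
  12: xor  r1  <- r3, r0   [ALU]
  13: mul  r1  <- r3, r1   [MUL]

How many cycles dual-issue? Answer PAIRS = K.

#0 head=0: and;sll i0+i1 2-wide
#1 head=2: bne;mul i2+i3 2-wide
#2 head=4: sll i4 WAW r2
#3 head=5: or;beq i5+i6 2-wide
#4 head=7: ld i7 no-port MEM/MUL
#5 head=8: mul i8 no-port MUL/MUL
#6 head=9: mulh;or i9+i10 2-wide
#7 head=11: ld i11 WAW r1
#8 head=12: xor i12 RAW+WAW r1
#9 head=13: mul i13 tail

PAIRS = 4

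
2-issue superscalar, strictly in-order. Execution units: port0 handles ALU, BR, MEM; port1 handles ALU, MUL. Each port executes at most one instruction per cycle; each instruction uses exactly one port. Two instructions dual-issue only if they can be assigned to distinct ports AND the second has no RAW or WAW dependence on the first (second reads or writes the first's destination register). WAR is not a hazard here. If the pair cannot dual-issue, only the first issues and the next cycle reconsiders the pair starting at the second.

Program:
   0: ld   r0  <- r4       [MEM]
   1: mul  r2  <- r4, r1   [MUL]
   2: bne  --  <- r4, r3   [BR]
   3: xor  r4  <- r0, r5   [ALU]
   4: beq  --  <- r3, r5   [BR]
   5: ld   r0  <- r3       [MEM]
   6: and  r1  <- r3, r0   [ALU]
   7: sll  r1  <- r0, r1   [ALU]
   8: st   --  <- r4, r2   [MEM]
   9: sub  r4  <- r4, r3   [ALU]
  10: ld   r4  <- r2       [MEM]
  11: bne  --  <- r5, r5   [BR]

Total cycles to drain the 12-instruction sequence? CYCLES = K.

#0 head=0: ld/mul i0/i1 dual
#1 head=2: bne/xor i2/i3 dual
#2 head=4: beq i4 no-port BR/MEM
#3 head=5: ld i5 RAW r0
#4 head=6: and i6 RAW+WAW r1
#5 head=7: sll/st i7/i8 dual
#6 head=9: sub i9 WAW r4
#7 head=10: ld i10 no-port MEM/BR
#8 head=11: bne i11 tail

CYCLES = 9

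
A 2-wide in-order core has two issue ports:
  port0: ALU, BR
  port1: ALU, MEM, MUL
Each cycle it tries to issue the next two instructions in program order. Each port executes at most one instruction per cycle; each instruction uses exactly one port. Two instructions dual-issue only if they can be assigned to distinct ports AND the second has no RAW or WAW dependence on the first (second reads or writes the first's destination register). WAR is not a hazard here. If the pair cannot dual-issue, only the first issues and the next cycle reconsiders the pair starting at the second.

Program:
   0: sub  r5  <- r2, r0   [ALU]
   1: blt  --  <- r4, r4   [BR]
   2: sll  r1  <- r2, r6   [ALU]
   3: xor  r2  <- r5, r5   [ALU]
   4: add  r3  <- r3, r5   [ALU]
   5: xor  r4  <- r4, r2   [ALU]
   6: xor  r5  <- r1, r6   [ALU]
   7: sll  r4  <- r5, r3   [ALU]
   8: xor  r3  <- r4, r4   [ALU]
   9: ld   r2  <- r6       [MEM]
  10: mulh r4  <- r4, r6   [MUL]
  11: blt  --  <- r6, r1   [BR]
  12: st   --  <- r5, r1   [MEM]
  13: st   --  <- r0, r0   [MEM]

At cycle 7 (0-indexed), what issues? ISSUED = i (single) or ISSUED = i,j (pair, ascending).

ISSUED = 12

#0 head=0: sub.ALU+blt.BR i0+i1 dual
#1 head=2: sll.ALU+xor.ALU i2+i3 dual
#2 head=4: add.ALU+xor.ALU i4+i5 dual
#3 head=6: xor.ALU i6 RAW r5
#4 head=7: sll.ALU i7 RAW r4
#5 head=8: xor.ALU+ld.MEM i8+i9 dual
#6 head=10: mulh.MUL+blt.BR i10+i11 dual
#7 head=12: st.MEM i12 no-port MEM/MEM
#8 head=13: st.MEM i13 tail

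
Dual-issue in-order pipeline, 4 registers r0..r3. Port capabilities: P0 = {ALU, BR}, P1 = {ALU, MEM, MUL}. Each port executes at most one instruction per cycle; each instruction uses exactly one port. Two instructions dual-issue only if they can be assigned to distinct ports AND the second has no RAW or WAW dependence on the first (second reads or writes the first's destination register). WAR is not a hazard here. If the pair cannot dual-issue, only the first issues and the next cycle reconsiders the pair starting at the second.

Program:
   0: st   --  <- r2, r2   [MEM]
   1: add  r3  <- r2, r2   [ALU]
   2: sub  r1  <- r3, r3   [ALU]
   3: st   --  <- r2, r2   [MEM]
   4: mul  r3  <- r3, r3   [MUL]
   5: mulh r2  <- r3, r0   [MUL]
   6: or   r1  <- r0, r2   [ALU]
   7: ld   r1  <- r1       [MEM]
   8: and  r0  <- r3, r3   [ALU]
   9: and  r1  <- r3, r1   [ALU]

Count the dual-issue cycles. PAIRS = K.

PAIRS = 3

0. st.MEM;add.ALU @i0&i1  | pair
1. sub.ALU;st.MEM @i2&i3  | pair
2. mul.MUL @i4  | no-port MUL/MUL
3. mulh.MUL @i5  | RAW r2
4. or.ALU @i6  | RAW+WAW r1
5. ld.MEM;and.ALU @i7&i8  | pair
6. and.ALU @i9  | tail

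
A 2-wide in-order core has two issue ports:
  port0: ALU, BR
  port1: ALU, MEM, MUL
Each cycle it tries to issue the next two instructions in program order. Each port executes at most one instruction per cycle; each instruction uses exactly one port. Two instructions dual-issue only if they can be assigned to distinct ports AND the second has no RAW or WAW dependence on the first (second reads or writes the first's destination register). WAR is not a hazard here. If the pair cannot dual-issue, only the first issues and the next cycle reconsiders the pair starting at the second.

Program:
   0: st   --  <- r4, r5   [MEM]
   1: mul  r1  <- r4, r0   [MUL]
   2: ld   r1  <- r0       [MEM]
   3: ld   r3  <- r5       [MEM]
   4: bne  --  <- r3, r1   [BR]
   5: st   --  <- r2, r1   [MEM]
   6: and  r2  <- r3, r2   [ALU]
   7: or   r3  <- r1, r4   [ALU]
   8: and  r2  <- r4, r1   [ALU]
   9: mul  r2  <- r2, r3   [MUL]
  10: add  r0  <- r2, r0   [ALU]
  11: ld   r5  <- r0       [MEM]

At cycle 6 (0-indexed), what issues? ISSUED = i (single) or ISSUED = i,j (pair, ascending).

ISSUED = 8

t=0 i0:st.MEM ; no-port MEM/MUL
t=1 i1:mul.MUL ; no-port MUL/MEM
t=2 i2:ld.MEM ; no-port MEM/MEM
t=3 i3:ld.MEM ; RAW r3
t=4 i4&i5:bne.BR/st.MEM ; 2-wide
t=5 i6&i7:and.ALU/or.ALU ; 2-wide
t=6 i8:and.ALU ; RAW+WAW r2
t=7 i9:mul.MUL ; RAW r2
t=8 i10:add.ALU ; RAW r0
t=9 i11:ld.MEM ; tail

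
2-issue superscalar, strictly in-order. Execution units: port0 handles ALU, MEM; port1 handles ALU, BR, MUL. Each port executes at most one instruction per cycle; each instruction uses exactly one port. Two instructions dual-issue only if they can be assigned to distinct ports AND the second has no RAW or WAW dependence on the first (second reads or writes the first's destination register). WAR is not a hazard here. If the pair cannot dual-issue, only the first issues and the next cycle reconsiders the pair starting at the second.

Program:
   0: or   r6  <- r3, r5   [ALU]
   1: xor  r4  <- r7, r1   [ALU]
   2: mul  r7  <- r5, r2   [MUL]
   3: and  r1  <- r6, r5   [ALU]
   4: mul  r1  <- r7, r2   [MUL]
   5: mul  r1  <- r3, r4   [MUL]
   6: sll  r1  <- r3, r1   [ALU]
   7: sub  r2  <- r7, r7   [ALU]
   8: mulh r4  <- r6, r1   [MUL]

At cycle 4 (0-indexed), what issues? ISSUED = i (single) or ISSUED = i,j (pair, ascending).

ISSUED = 6,7

  cy0 -> i0/i1 (or;xor) 2-wide
  cy1 -> i2/i3 (mul;and) 2-wide
  cy2 -> i4 (mul) no-port MUL/MUL
  cy3 -> i5 (mul) RAW+WAW r1
  cy4 -> i6/i7 (sll;sub) 2-wide
  cy5 -> i8 (mulh) tail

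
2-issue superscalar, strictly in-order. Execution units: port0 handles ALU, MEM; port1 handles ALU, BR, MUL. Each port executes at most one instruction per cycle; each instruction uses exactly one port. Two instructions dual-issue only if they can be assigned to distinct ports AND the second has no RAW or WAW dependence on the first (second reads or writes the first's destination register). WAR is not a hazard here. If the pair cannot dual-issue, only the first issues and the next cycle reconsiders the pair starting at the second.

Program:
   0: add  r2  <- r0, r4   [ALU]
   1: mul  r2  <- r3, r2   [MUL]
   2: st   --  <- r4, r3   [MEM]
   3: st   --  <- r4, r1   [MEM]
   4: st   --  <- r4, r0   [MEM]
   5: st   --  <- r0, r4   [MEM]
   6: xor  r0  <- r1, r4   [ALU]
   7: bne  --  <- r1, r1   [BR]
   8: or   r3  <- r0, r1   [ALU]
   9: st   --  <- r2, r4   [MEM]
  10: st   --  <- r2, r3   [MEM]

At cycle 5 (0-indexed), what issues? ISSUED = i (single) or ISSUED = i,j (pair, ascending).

ISSUED = 7,8

c0: i0 add  RAW+WAW r2
c1: i1+i2 mul/st  2-wide
c2: i3 st  no-port MEM/MEM
c3: i4 st  no-port MEM/MEM
c4: i5+i6 st/xor  2-wide
c5: i7+i8 bne/or  2-wide
c6: i9 st  no-port MEM/MEM
c7: i10 st  tail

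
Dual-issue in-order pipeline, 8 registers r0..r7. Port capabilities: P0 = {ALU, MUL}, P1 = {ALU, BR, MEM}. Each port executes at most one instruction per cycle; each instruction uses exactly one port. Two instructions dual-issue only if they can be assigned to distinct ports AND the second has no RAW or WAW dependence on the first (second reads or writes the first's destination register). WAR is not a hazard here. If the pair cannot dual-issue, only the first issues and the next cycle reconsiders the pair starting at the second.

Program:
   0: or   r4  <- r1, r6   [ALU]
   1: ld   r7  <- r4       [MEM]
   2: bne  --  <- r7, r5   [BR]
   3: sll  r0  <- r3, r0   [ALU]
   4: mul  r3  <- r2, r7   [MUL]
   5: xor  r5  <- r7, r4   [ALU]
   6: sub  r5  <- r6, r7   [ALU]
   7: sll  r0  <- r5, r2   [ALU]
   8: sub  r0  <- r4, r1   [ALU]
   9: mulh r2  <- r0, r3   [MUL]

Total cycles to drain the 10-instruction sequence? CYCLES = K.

CYCLES = 8

t=0 i0:or ; RAW r4
t=1 i1:ld ; no-port MEM/BR
t=2 i2/i3:bne sll ; pair
t=3 i4/i5:mul xor ; pair
t=4 i6:sub ; RAW r5
t=5 i7:sll ; WAW r0
t=6 i8:sub ; RAW r0
t=7 i9:mulh ; tail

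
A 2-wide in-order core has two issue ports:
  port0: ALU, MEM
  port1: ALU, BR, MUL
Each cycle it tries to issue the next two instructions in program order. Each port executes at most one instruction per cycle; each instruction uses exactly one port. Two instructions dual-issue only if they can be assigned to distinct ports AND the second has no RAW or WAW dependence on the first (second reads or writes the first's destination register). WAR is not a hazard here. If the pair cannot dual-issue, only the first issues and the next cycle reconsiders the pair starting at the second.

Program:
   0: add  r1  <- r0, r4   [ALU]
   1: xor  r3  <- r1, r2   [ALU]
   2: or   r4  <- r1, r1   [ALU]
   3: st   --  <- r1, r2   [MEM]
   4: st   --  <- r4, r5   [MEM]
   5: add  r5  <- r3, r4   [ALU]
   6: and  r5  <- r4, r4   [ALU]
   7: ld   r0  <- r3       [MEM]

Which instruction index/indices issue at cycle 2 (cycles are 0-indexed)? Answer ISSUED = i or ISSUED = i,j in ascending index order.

ISSUED = 3

  cy0 -> i0 (add.ALU) RAW r1
  cy1 -> i1,i2 (xor.ALU+or.ALU) pair
  cy2 -> i3 (st.MEM) no-port MEM/MEM
  cy3 -> i4,i5 (st.MEM+add.ALU) pair
  cy4 -> i6,i7 (and.ALU+ld.MEM) pair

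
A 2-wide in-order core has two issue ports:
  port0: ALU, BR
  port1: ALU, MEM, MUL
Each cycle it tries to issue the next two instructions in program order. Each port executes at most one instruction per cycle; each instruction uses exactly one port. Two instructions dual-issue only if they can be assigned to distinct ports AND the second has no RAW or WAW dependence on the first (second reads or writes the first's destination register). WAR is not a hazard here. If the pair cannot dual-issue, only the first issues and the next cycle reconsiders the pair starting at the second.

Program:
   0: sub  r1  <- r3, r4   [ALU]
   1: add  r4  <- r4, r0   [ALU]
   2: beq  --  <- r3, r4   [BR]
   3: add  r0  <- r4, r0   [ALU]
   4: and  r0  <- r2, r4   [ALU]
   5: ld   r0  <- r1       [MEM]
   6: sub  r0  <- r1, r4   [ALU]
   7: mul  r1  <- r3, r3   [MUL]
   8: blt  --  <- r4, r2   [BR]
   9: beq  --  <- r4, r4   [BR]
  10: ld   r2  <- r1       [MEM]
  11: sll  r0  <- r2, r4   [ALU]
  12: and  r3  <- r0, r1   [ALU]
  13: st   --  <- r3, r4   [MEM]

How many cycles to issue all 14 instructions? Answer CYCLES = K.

[0] i0,i1  sub.ALU/add.ALU  -- pair
[1] i2,i3  beq.BR/add.ALU  -- pair
[2] i4  and.ALU  -- WAW r0
[3] i5  ld.MEM  -- WAW r0
[4] i6,i7  sub.ALU/mul.MUL  -- pair
[5] i8  blt.BR  -- no-port BR/BR
[6] i9,i10  beq.BR/ld.MEM  -- pair
[7] i11  sll.ALU  -- RAW r0
[8] i12  and.ALU  -- RAW r3
[9] i13  st.MEM  -- tail

CYCLES = 10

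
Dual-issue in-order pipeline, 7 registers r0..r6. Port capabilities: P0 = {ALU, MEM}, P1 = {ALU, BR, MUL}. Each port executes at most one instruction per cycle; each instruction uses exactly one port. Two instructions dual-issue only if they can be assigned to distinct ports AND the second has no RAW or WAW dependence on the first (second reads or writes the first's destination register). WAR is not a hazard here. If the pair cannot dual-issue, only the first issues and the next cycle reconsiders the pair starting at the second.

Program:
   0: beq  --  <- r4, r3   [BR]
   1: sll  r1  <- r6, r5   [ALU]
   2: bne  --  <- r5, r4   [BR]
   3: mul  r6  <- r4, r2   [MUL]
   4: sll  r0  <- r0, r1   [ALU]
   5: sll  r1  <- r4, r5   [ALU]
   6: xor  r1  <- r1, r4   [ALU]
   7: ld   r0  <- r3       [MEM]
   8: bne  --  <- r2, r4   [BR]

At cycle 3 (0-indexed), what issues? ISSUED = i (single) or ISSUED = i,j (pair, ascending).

ISSUED = 5

t=0 i0/i1:beq sll ; pair
t=1 i2:bne ; no-port BR/MUL
t=2 i3/i4:mul sll ; pair
t=3 i5:sll ; RAW+WAW r1
t=4 i6/i7:xor ld ; pair
t=5 i8:bne ; tail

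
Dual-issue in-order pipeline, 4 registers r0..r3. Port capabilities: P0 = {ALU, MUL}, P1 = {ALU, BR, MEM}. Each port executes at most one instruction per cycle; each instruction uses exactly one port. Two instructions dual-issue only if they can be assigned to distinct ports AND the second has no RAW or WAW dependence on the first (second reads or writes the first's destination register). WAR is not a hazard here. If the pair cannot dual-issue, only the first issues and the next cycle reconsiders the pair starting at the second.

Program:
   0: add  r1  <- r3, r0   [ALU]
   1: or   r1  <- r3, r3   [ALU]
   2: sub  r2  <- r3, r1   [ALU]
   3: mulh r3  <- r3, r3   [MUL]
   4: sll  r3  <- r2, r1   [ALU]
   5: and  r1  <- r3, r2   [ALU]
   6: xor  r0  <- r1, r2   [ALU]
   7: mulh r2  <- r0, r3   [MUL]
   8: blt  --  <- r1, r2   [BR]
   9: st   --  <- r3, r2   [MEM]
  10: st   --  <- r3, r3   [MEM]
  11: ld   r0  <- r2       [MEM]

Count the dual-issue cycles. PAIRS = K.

PAIRS = 1

c0: i0 add  WAW r1
c1: i1 or  RAW r1
c2: i2+i3 sub mulh  dual
c3: i4 sll  RAW r3
c4: i5 and  RAW r1
c5: i6 xor  RAW r0
c6: i7 mulh  RAW r2
c7: i8 blt  no-port BR/MEM
c8: i9 st  no-port MEM/MEM
c9: i10 st  no-port MEM/MEM
c10: i11 ld  tail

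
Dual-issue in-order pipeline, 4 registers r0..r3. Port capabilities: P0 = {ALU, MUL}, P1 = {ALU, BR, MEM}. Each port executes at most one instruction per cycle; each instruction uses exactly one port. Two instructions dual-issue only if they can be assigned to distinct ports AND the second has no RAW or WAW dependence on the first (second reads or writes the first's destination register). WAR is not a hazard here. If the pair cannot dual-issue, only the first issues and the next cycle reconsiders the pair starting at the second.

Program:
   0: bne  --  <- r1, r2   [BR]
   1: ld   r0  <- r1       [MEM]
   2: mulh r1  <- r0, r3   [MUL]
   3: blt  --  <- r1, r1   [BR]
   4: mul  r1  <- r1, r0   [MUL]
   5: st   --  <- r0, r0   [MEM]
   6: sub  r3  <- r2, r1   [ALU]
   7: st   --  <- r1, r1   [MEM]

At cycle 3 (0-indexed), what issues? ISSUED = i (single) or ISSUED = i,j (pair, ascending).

ISSUED = 3,4

0. bne.BR @i0  | no-port BR/MEM
1. ld.MEM @i1  | RAW r0
2. mulh.MUL @i2  | RAW r1
3. blt.BR mul.MUL @i3/i4  | dual
4. st.MEM sub.ALU @i5/i6  | dual
5. st.MEM @i7  | tail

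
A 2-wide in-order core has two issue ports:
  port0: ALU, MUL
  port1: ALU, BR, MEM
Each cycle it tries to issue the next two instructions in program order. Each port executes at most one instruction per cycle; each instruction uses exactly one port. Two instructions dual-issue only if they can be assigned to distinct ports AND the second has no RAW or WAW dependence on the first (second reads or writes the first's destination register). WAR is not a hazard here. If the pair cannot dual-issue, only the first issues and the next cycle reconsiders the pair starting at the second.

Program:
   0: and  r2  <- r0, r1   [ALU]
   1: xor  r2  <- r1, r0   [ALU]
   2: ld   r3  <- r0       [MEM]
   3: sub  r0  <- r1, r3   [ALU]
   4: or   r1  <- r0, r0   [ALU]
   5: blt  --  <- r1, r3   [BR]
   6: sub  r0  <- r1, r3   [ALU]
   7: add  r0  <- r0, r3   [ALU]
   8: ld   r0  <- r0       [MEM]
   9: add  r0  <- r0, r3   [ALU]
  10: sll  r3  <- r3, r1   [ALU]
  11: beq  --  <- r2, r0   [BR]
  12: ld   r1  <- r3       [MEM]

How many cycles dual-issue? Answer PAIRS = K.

  cy0 -> i0 (and.ALU) WAW r2
  cy1 -> i1&i2 (xor.ALU ld.MEM) pair
  cy2 -> i3 (sub.ALU) RAW r0
  cy3 -> i4 (or.ALU) RAW r1
  cy4 -> i5&i6 (blt.BR sub.ALU) pair
  cy5 -> i7 (add.ALU) RAW+WAW r0
  cy6 -> i8 (ld.MEM) RAW+WAW r0
  cy7 -> i9&i10 (add.ALU sll.ALU) pair
  cy8 -> i11 (beq.BR) no-port BR/MEM
  cy9 -> i12 (ld.MEM) tail

PAIRS = 3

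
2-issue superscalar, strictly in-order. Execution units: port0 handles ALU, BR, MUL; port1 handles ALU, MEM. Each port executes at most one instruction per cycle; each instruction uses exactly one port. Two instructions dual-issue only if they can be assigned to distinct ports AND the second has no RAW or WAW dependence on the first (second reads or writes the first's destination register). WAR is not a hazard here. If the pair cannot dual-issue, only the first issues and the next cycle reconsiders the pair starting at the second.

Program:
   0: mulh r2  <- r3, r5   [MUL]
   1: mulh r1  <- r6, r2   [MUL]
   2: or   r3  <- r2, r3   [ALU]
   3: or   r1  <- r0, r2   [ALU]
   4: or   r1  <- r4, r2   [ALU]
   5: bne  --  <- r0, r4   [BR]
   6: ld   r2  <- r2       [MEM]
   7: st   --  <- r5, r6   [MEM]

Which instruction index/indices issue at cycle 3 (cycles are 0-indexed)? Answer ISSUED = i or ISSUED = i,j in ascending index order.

ISSUED = 4,5

c0: i0 mulh.MUL  no-port MUL/MUL
c1: i1+i2 mulh.MUL or.ALU  pair
c2: i3 or.ALU  WAW r1
c3: i4+i5 or.ALU bne.BR  pair
c4: i6 ld.MEM  no-port MEM/MEM
c5: i7 st.MEM  tail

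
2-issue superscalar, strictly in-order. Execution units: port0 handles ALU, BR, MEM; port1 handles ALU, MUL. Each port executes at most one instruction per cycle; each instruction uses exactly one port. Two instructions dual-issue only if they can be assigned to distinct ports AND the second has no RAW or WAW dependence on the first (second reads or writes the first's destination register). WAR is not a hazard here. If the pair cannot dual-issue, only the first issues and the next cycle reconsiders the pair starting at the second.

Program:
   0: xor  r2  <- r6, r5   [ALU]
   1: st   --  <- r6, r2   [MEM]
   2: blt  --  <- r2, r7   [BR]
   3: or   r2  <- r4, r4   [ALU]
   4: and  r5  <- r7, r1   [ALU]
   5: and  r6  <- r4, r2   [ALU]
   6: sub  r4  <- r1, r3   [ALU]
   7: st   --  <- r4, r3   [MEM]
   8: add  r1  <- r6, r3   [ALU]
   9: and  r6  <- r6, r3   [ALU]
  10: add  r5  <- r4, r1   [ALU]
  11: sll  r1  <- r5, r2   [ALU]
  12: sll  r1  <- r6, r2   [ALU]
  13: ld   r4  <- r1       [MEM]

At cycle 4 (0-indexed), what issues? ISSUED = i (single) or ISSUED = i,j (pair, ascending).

0. xor.ALU @i0  | RAW r2
1. st.MEM @i1  | no-port MEM/BR
2. blt.BR or.ALU @i2,i3  | 2-wide
3. and.ALU and.ALU @i4,i5  | 2-wide
4. sub.ALU @i6  | RAW r4
5. st.MEM add.ALU @i7,i8  | 2-wide
6. and.ALU add.ALU @i9,i10  | 2-wide
7. sll.ALU @i11  | WAW r1
8. sll.ALU @i12  | RAW r1
9. ld.MEM @i13  | tail

ISSUED = 6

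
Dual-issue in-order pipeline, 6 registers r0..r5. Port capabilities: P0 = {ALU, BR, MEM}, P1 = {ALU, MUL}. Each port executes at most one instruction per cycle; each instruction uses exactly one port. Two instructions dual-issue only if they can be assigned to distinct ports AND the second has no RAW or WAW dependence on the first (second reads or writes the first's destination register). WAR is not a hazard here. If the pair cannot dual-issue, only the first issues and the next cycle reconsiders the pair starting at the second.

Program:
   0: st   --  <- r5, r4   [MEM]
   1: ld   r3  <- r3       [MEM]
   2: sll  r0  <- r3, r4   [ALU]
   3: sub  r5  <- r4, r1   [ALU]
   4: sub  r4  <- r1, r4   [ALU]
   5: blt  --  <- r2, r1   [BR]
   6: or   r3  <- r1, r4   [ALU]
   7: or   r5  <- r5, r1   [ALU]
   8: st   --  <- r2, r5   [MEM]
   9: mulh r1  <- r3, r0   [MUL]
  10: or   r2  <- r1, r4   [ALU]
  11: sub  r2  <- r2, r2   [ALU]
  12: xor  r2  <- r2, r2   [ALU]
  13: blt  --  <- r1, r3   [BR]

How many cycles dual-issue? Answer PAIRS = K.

0. st @i0  | no-port MEM/MEM
1. ld @i1  | RAW r3
2. sll/sub @i2+i3  | pair
3. sub/blt @i4+i5  | pair
4. or/or @i6+i7  | pair
5. st/mulh @i8+i9  | pair
6. or @i10  | RAW+WAW r2
7. sub @i11  | RAW+WAW r2
8. xor/blt @i12+i13  | pair

PAIRS = 5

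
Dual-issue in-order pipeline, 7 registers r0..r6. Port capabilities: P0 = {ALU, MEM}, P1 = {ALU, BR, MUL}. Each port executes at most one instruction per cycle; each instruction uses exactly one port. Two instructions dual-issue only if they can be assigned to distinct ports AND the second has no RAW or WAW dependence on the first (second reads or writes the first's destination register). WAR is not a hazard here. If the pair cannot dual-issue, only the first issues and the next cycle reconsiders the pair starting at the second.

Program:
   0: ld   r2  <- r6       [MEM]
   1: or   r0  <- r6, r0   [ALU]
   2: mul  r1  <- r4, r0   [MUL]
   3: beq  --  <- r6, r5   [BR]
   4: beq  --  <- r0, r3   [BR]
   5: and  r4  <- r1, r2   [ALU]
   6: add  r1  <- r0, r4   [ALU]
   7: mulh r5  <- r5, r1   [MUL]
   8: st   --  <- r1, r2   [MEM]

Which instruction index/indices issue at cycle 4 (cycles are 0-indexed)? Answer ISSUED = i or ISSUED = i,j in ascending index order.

0. ld.MEM or.ALU @i0/i1  | dual
1. mul.MUL @i2  | no-port MUL/BR
2. beq.BR @i3  | no-port BR/BR
3. beq.BR and.ALU @i4/i5  | dual
4. add.ALU @i6  | RAW r1
5. mulh.MUL st.MEM @i7/i8  | dual

ISSUED = 6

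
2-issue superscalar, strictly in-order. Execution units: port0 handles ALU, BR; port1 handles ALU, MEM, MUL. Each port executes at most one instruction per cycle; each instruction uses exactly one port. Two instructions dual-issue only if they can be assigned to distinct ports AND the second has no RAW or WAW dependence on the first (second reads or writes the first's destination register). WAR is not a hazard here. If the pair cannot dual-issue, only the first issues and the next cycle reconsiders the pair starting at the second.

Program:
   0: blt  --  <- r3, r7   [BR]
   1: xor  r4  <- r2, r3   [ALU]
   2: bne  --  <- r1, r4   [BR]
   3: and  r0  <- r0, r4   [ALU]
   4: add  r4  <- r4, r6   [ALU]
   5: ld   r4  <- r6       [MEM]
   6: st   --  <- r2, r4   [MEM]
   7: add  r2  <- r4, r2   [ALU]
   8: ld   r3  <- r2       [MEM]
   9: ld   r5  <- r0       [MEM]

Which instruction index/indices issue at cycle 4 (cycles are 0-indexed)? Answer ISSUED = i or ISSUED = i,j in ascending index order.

  cy0 -> i0,i1 (blt+xor) 2-wide
  cy1 -> i2,i3 (bne+and) 2-wide
  cy2 -> i4 (add) WAW r4
  cy3 -> i5 (ld) no-port MEM/MEM
  cy4 -> i6,i7 (st+add) 2-wide
  cy5 -> i8 (ld) no-port MEM/MEM
  cy6 -> i9 (ld) tail

ISSUED = 6,7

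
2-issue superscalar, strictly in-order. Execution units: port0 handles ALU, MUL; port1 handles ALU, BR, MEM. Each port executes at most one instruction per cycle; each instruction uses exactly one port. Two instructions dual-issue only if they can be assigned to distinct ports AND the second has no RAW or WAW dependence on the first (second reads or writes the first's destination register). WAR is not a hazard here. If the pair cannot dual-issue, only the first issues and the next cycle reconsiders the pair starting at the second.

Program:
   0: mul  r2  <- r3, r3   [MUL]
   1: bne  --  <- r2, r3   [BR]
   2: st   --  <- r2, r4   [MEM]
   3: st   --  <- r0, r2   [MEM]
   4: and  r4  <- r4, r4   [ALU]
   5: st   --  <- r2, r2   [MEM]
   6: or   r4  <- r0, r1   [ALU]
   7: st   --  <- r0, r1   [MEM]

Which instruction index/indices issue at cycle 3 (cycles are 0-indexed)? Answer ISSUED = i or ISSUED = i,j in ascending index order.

c0: i0 mul.MUL  RAW r2
c1: i1 bne.BR  no-port BR/MEM
c2: i2 st.MEM  no-port MEM/MEM
c3: i3&i4 st.MEM/and.ALU  pair
c4: i5&i6 st.MEM/or.ALU  pair
c5: i7 st.MEM  tail

ISSUED = 3,4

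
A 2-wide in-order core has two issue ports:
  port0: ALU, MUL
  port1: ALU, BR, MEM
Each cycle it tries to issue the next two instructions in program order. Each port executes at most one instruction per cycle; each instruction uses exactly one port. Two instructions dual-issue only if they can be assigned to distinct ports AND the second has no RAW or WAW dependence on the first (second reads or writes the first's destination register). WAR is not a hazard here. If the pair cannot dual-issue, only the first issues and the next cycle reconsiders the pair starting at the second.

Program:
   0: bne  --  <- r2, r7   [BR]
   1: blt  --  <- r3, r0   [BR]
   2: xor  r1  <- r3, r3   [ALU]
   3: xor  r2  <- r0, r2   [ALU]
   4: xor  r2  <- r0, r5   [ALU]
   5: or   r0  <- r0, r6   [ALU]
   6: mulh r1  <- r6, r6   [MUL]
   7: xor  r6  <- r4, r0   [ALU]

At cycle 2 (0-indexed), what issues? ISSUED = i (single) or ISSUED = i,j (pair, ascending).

ISSUED = 3

#0 head=0: bne i0 no-port BR/BR
#1 head=1: blt+xor i1+i2 dual
#2 head=3: xor i3 WAW r2
#3 head=4: xor+or i4+i5 dual
#4 head=6: mulh+xor i6+i7 dual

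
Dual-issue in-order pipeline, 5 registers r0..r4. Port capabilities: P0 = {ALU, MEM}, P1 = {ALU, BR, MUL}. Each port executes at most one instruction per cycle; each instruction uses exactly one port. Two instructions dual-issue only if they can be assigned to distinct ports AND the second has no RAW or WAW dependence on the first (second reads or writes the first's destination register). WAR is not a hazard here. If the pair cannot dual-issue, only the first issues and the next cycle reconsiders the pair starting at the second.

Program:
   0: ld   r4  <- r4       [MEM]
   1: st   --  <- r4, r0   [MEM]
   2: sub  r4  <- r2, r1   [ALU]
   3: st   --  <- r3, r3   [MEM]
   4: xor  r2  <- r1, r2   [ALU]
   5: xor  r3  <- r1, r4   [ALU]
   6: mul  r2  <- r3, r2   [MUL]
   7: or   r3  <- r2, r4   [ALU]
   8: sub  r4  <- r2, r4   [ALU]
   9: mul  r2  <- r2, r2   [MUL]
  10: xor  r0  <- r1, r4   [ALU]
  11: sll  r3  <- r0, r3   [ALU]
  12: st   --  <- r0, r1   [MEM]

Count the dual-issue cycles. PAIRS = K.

#0 head=0: ld.MEM i0 no-port MEM/MEM
#1 head=1: st.MEM/sub.ALU i1+i2 2-wide
#2 head=3: st.MEM/xor.ALU i3+i4 2-wide
#3 head=5: xor.ALU i5 RAW r3
#4 head=6: mul.MUL i6 RAW r2
#5 head=7: or.ALU/sub.ALU i7+i8 2-wide
#6 head=9: mul.MUL/xor.ALU i9+i10 2-wide
#7 head=11: sll.ALU/st.MEM i11+i12 2-wide

PAIRS = 5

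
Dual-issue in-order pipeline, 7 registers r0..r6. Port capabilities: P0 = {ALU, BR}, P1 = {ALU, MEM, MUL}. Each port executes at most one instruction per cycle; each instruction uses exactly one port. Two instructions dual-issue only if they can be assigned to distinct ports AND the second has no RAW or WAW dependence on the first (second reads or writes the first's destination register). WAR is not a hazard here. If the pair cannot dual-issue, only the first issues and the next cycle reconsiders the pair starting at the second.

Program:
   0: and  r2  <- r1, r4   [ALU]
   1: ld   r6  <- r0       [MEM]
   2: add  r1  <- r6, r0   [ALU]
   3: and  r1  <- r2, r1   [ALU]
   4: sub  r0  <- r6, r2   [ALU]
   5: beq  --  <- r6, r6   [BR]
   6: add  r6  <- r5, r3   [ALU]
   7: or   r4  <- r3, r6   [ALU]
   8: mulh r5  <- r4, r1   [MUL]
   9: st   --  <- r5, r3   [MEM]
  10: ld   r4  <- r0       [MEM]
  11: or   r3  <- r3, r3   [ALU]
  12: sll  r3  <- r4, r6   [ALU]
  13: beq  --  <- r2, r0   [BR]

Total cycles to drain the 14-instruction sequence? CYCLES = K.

  cy0 -> i0&i1 (and+ld) pair
  cy1 -> i2 (add) RAW+WAW r1
  cy2 -> i3&i4 (and+sub) pair
  cy3 -> i5&i6 (beq+add) pair
  cy4 -> i7 (or) RAW r4
  cy5 -> i8 (mulh) no-port MUL/MEM
  cy6 -> i9 (st) no-port MEM/MEM
  cy7 -> i10&i11 (ld+or) pair
  cy8 -> i12&i13 (sll+beq) pair

CYCLES = 9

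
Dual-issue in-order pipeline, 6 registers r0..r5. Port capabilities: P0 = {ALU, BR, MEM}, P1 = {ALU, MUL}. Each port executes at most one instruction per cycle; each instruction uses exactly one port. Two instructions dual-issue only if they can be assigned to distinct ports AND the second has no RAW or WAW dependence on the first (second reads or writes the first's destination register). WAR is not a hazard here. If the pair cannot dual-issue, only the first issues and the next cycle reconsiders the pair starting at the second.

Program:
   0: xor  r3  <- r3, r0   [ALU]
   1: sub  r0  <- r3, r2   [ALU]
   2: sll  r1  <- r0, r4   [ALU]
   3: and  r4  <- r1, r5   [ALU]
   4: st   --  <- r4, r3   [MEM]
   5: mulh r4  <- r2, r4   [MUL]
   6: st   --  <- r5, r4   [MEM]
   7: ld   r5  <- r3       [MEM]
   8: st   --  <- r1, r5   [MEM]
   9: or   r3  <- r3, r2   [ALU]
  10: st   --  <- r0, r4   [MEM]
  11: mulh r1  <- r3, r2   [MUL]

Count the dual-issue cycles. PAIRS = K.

PAIRS = 3

t=0 i0:xor.ALU ; RAW r3
t=1 i1:sub.ALU ; RAW r0
t=2 i2:sll.ALU ; RAW r1
t=3 i3:and.ALU ; RAW r4
t=4 i4,i5:st.MEM mulh.MUL ; 2-wide
t=5 i6:st.MEM ; no-port MEM/MEM
t=6 i7:ld.MEM ; no-port MEM/MEM
t=7 i8,i9:st.MEM or.ALU ; 2-wide
t=8 i10,i11:st.MEM mulh.MUL ; 2-wide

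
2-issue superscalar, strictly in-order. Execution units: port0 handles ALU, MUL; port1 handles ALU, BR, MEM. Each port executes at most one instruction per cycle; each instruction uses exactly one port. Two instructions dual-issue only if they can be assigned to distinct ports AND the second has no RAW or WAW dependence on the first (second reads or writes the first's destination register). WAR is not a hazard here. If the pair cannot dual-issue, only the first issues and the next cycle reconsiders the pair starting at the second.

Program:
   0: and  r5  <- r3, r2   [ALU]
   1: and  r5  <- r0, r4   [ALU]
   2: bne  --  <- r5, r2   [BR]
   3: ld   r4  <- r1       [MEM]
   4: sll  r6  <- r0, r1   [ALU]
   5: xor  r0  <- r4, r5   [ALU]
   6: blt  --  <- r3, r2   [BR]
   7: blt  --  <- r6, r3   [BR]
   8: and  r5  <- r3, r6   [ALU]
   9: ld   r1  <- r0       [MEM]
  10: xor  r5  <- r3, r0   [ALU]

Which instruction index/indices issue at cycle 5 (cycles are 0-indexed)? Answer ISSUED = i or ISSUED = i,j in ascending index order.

ISSUED = 7,8

c0: i0 and.ALU  WAW r5
c1: i1 and.ALU  RAW r5
c2: i2 bne.BR  no-port BR/MEM
c3: i3+i4 ld.MEM/sll.ALU  pair
c4: i5+i6 xor.ALU/blt.BR  pair
c5: i7+i8 blt.BR/and.ALU  pair
c6: i9+i10 ld.MEM/xor.ALU  pair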